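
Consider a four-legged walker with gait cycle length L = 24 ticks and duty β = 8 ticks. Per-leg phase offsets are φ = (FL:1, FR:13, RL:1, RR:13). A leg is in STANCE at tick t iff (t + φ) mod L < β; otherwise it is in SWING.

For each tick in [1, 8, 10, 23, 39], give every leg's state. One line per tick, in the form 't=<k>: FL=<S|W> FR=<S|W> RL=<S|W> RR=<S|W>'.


t=1: phase=(2,14,2,14) vs β=8 → FL=S FR=W RL=S RR=W
t=8: phase=(9,21,9,21) vs β=8 → FL=W FR=W RL=W RR=W
t=10: phase=(11,23,11,23) vs β=8 → FL=W FR=W RL=W RR=W
t=23: phase=(0,12,0,12) vs β=8 → FL=S FR=W RL=S RR=W
t=39: phase=(16,4,16,4) vs β=8 → FL=W FR=S RL=W RR=S

t=1: FL=S FR=W RL=S RR=W
t=8: FL=W FR=W RL=W RR=W
t=10: FL=W FR=W RL=W RR=W
t=23: FL=S FR=W RL=S RR=W
t=39: FL=W FR=S RL=W RR=S


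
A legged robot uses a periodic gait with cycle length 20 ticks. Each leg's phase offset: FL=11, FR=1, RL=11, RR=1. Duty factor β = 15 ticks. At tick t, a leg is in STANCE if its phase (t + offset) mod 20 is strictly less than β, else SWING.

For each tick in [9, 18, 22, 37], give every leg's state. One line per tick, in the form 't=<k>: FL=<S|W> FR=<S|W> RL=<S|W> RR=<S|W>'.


t=9: FL=S FR=S RL=S RR=S
t=18: FL=S FR=W RL=S RR=W
t=22: FL=S FR=S RL=S RR=S
t=37: FL=S FR=W RL=S RR=W

t=9: phase=(0,10,0,10) vs β=15 → FL=S FR=S RL=S RR=S
t=18: phase=(9,19,9,19) vs β=15 → FL=S FR=W RL=S RR=W
t=22: phase=(13,3,13,3) vs β=15 → FL=S FR=S RL=S RR=S
t=37: phase=(8,18,8,18) vs β=15 → FL=S FR=W RL=S RR=W


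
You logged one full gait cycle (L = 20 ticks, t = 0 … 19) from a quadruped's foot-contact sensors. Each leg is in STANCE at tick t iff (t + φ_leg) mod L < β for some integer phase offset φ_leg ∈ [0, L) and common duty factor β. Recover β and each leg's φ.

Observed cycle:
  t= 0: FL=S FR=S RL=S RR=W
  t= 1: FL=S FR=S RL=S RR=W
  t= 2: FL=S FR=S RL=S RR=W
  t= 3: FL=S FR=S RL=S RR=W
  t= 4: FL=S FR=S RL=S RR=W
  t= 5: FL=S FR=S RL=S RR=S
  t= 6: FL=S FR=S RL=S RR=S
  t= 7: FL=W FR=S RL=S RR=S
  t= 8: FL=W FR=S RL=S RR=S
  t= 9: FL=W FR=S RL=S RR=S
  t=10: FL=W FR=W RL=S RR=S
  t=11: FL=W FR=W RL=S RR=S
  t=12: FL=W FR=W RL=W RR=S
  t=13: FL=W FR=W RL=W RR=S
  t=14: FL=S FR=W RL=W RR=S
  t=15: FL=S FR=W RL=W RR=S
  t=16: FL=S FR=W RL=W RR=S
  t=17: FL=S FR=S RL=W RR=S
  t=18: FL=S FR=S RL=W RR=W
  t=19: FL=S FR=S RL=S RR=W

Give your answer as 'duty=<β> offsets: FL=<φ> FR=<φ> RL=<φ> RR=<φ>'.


duty=13 offsets: FL=6 FR=3 RL=1 RR=15

duty β = stance ticks per leg = 13
FL: stance ticks = 13; W→S at t=14 → φ=6
FR: stance ticks = 13; W→S at t=17 → φ=3
RL: stance ticks = 13; W→S at t=19 → φ=1
RR: stance ticks = 13; W→S at t=5 → φ=15


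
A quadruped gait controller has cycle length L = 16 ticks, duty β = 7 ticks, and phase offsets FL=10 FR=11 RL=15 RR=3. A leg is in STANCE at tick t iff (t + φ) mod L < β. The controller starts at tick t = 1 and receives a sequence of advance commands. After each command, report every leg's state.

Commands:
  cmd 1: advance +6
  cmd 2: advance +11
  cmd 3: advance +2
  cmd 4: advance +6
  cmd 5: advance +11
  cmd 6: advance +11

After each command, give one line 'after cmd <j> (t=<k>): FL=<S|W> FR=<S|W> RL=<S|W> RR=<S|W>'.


start t=1: FL=W FR=W RL=S RR=S
cmd 1: advance +6 → t=7, phase=(1,2,6,10) → FL=S FR=S RL=S RR=W
cmd 2: advance +11 → t=18, phase=(12,13,1,5) → FL=W FR=W RL=S RR=S
cmd 3: advance +2 → t=20, phase=(14,15,3,7) → FL=W FR=W RL=S RR=W
cmd 4: advance +6 → t=26, phase=(4,5,9,13) → FL=S FR=S RL=W RR=W
cmd 5: advance +11 → t=37, phase=(15,0,4,8) → FL=W FR=S RL=S RR=W
cmd 6: advance +11 → t=48, phase=(10,11,15,3) → FL=W FR=W RL=W RR=S

after cmd 1 (t=7): FL=S FR=S RL=S RR=W
after cmd 2 (t=18): FL=W FR=W RL=S RR=S
after cmd 3 (t=20): FL=W FR=W RL=S RR=W
after cmd 4 (t=26): FL=S FR=S RL=W RR=W
after cmd 5 (t=37): FL=W FR=S RL=S RR=W
after cmd 6 (t=48): FL=W FR=W RL=W RR=S


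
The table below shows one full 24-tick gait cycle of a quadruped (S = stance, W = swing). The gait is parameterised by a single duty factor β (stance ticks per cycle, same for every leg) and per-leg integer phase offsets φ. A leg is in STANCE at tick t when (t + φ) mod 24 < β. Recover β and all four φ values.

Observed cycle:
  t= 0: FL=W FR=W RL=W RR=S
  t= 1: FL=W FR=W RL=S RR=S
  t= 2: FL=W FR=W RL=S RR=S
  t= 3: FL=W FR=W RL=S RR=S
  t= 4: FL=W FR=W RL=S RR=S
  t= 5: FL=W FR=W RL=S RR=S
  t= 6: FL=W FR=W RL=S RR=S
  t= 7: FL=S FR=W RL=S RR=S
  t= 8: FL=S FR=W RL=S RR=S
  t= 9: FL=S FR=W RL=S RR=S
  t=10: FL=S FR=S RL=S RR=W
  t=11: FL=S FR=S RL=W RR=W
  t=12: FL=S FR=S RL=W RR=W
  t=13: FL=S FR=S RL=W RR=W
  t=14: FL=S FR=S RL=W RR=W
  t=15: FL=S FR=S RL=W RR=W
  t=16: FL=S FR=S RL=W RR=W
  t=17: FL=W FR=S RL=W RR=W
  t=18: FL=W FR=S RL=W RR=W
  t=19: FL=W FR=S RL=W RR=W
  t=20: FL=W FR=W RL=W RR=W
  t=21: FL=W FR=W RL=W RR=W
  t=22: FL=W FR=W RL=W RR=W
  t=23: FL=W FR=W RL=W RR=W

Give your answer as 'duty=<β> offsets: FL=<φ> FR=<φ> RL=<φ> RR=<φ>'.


duty β = stance ticks per leg = 10
FL: stance ticks = 10; W→S at t=7 → φ=17
FR: stance ticks = 10; W→S at t=10 → φ=14
RL: stance ticks = 10; W→S at t=1 → φ=23
RR: stance ticks = 10; W→S at t=0 → φ=0

duty=10 offsets: FL=17 FR=14 RL=23 RR=0


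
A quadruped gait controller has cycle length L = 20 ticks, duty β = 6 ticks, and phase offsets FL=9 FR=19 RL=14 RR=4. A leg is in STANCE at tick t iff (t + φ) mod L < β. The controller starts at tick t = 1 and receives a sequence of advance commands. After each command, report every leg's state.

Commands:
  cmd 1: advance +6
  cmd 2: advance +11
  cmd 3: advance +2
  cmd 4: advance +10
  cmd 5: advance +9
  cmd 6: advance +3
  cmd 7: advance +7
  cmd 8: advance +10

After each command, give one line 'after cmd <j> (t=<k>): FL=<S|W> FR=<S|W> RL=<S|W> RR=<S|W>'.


after cmd 1 (t=7): FL=W FR=W RL=S RR=W
after cmd 2 (t=18): FL=W FR=W RL=W RR=S
after cmd 3 (t=20): FL=W FR=W RL=W RR=S
after cmd 4 (t=30): FL=W FR=W RL=S RR=W
after cmd 5 (t=39): FL=W FR=W RL=W RR=S
after cmd 6 (t=42): FL=W FR=S RL=W RR=W
after cmd 7 (t=49): FL=W FR=W RL=S RR=W
after cmd 8 (t=59): FL=W FR=W RL=W RR=S

start t=1: FL=W FR=S RL=W RR=S
cmd 1: advance +6 → t=7, phase=(16,6,1,11) → FL=W FR=W RL=S RR=W
cmd 2: advance +11 → t=18, phase=(7,17,12,2) → FL=W FR=W RL=W RR=S
cmd 3: advance +2 → t=20, phase=(9,19,14,4) → FL=W FR=W RL=W RR=S
cmd 4: advance +10 → t=30, phase=(19,9,4,14) → FL=W FR=W RL=S RR=W
cmd 5: advance +9 → t=39, phase=(8,18,13,3) → FL=W FR=W RL=W RR=S
cmd 6: advance +3 → t=42, phase=(11,1,16,6) → FL=W FR=S RL=W RR=W
cmd 7: advance +7 → t=49, phase=(18,8,3,13) → FL=W FR=W RL=S RR=W
cmd 8: advance +10 → t=59, phase=(8,18,13,3) → FL=W FR=W RL=W RR=S


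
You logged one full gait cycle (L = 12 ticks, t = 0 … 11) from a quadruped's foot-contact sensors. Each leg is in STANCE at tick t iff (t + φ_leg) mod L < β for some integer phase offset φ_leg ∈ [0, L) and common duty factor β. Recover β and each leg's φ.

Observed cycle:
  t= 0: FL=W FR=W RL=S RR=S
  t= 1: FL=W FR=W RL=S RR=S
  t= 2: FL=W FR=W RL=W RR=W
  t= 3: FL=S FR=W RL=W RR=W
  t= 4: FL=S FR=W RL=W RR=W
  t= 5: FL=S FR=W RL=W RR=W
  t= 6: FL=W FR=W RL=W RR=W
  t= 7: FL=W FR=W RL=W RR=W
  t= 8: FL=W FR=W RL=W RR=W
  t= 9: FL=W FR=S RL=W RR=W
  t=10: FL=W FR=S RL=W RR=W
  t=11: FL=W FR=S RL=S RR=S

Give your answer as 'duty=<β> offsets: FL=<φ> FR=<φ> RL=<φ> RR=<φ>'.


duty β = stance ticks per leg = 3
FL: stance ticks = 3; W→S at t=3 → φ=9
FR: stance ticks = 3; W→S at t=9 → φ=3
RL: stance ticks = 3; W→S at t=11 → φ=1
RR: stance ticks = 3; W→S at t=11 → φ=1

duty=3 offsets: FL=9 FR=3 RL=1 RR=1


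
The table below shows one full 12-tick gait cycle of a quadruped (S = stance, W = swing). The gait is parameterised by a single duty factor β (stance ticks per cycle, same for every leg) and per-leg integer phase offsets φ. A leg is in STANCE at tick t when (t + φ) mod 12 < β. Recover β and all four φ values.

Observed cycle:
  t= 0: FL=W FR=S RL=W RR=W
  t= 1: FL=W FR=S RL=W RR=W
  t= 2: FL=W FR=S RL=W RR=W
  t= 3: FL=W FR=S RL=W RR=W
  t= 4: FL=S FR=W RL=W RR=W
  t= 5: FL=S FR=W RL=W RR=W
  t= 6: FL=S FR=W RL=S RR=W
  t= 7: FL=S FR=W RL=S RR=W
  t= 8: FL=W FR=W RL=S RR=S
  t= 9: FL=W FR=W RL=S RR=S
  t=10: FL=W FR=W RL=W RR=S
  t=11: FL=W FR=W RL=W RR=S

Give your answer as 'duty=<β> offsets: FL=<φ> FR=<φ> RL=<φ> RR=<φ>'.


duty β = stance ticks per leg = 4
FL: stance ticks = 4; W→S at t=4 → φ=8
FR: stance ticks = 4; W→S at t=0 → φ=0
RL: stance ticks = 4; W→S at t=6 → φ=6
RR: stance ticks = 4; W→S at t=8 → φ=4

duty=4 offsets: FL=8 FR=0 RL=6 RR=4


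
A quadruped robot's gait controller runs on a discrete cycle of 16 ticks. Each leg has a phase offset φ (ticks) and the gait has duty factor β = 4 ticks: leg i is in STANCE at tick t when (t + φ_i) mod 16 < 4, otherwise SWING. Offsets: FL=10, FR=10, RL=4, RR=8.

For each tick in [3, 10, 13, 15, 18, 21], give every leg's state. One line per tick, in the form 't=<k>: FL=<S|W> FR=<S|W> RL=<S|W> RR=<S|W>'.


t=3: phase=(13,13,7,11) vs β=4 → FL=W FR=W RL=W RR=W
t=10: phase=(4,4,14,2) vs β=4 → FL=W FR=W RL=W RR=S
t=13: phase=(7,7,1,5) vs β=4 → FL=W FR=W RL=S RR=W
t=15: phase=(9,9,3,7) vs β=4 → FL=W FR=W RL=S RR=W
t=18: phase=(12,12,6,10) vs β=4 → FL=W FR=W RL=W RR=W
t=21: phase=(15,15,9,13) vs β=4 → FL=W FR=W RL=W RR=W

t=3: FL=W FR=W RL=W RR=W
t=10: FL=W FR=W RL=W RR=S
t=13: FL=W FR=W RL=S RR=W
t=15: FL=W FR=W RL=S RR=W
t=18: FL=W FR=W RL=W RR=W
t=21: FL=W FR=W RL=W RR=W


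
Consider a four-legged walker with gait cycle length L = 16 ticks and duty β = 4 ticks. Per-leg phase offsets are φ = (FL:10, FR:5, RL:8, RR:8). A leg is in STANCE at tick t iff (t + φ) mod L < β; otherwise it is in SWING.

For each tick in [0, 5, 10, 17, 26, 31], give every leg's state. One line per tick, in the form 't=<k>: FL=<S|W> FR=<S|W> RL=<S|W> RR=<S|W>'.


t=0: phase=(10,5,8,8) vs β=4 → FL=W FR=W RL=W RR=W
t=5: phase=(15,10,13,13) vs β=4 → FL=W FR=W RL=W RR=W
t=10: phase=(4,15,2,2) vs β=4 → FL=W FR=W RL=S RR=S
t=17: phase=(11,6,9,9) vs β=4 → FL=W FR=W RL=W RR=W
t=26: phase=(4,15,2,2) vs β=4 → FL=W FR=W RL=S RR=S
t=31: phase=(9,4,7,7) vs β=4 → FL=W FR=W RL=W RR=W

t=0: FL=W FR=W RL=W RR=W
t=5: FL=W FR=W RL=W RR=W
t=10: FL=W FR=W RL=S RR=S
t=17: FL=W FR=W RL=W RR=W
t=26: FL=W FR=W RL=S RR=S
t=31: FL=W FR=W RL=W RR=W


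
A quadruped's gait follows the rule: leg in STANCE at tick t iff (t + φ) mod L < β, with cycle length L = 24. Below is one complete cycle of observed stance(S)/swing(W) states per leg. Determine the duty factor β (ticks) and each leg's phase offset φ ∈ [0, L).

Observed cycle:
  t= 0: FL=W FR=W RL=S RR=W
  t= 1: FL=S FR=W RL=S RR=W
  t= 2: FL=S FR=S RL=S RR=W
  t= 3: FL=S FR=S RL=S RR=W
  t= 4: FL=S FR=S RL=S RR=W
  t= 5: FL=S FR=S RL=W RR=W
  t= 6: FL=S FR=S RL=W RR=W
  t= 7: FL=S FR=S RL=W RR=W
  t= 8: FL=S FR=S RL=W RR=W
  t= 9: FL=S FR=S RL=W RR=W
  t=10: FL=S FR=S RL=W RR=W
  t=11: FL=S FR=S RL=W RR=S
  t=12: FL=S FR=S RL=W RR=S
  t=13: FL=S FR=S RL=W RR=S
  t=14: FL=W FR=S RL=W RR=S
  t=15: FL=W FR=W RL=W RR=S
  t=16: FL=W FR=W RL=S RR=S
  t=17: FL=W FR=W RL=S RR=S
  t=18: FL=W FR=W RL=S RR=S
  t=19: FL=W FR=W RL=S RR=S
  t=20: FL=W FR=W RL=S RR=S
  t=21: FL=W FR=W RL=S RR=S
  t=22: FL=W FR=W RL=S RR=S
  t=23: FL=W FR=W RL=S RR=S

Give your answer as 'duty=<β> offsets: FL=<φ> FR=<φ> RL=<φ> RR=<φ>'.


duty β = stance ticks per leg = 13
FL: stance ticks = 13; W→S at t=1 → φ=23
FR: stance ticks = 13; W→S at t=2 → φ=22
RL: stance ticks = 13; W→S at t=16 → φ=8
RR: stance ticks = 13; W→S at t=11 → φ=13

duty=13 offsets: FL=23 FR=22 RL=8 RR=13


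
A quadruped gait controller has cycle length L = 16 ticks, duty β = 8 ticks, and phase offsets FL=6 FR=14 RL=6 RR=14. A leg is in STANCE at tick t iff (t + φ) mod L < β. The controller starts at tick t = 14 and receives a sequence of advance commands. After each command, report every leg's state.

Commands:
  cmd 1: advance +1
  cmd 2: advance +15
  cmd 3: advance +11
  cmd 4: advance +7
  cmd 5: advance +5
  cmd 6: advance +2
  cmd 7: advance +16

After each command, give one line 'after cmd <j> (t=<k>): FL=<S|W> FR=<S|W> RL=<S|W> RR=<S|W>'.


start t=14: FL=S FR=W RL=S RR=W
cmd 1: advance +1 → t=15, phase=(5,13,5,13) → FL=S FR=W RL=S RR=W
cmd 2: advance +15 → t=30, phase=(4,12,4,12) → FL=S FR=W RL=S RR=W
cmd 3: advance +11 → t=41, phase=(15,7,15,7) → FL=W FR=S RL=W RR=S
cmd 4: advance +7 → t=48, phase=(6,14,6,14) → FL=S FR=W RL=S RR=W
cmd 5: advance +5 → t=53, phase=(11,3,11,3) → FL=W FR=S RL=W RR=S
cmd 6: advance +2 → t=55, phase=(13,5,13,5) → FL=W FR=S RL=W RR=S
cmd 7: advance +16 → t=71, phase=(13,5,13,5) → FL=W FR=S RL=W RR=S

after cmd 1 (t=15): FL=S FR=W RL=S RR=W
after cmd 2 (t=30): FL=S FR=W RL=S RR=W
after cmd 3 (t=41): FL=W FR=S RL=W RR=S
after cmd 4 (t=48): FL=S FR=W RL=S RR=W
after cmd 5 (t=53): FL=W FR=S RL=W RR=S
after cmd 6 (t=55): FL=W FR=S RL=W RR=S
after cmd 7 (t=71): FL=W FR=S RL=W RR=S


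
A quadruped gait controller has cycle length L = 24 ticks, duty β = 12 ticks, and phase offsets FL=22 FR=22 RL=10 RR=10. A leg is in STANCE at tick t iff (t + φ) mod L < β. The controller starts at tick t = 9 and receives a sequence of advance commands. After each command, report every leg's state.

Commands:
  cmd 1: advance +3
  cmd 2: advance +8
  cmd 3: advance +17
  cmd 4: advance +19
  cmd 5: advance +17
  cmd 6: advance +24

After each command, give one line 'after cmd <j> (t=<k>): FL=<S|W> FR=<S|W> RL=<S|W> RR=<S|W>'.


after cmd 1 (t=12): FL=S FR=S RL=W RR=W
after cmd 2 (t=20): FL=W FR=W RL=S RR=S
after cmd 3 (t=37): FL=S FR=S RL=W RR=W
after cmd 4 (t=56): FL=S FR=S RL=W RR=W
after cmd 5 (t=73): FL=W FR=W RL=S RR=S
after cmd 6 (t=97): FL=W FR=W RL=S RR=S

start t=9: FL=S FR=S RL=W RR=W
cmd 1: advance +3 → t=12, phase=(10,10,22,22) → FL=S FR=S RL=W RR=W
cmd 2: advance +8 → t=20, phase=(18,18,6,6) → FL=W FR=W RL=S RR=S
cmd 3: advance +17 → t=37, phase=(11,11,23,23) → FL=S FR=S RL=W RR=W
cmd 4: advance +19 → t=56, phase=(6,6,18,18) → FL=S FR=S RL=W RR=W
cmd 5: advance +17 → t=73, phase=(23,23,11,11) → FL=W FR=W RL=S RR=S
cmd 6: advance +24 → t=97, phase=(23,23,11,11) → FL=W FR=W RL=S RR=S


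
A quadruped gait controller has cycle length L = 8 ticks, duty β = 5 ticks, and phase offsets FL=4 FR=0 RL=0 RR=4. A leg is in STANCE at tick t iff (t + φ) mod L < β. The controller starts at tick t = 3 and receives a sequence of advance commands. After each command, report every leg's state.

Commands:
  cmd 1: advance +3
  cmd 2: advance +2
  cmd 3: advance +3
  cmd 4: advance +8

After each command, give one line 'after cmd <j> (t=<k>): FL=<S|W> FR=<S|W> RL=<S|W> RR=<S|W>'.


after cmd 1 (t=6): FL=S FR=W RL=W RR=S
after cmd 2 (t=8): FL=S FR=S RL=S RR=S
after cmd 3 (t=11): FL=W FR=S RL=S RR=W
after cmd 4 (t=19): FL=W FR=S RL=S RR=W

start t=3: FL=W FR=S RL=S RR=W
cmd 1: advance +3 → t=6, phase=(2,6,6,2) → FL=S FR=W RL=W RR=S
cmd 2: advance +2 → t=8, phase=(4,0,0,4) → FL=S FR=S RL=S RR=S
cmd 3: advance +3 → t=11, phase=(7,3,3,7) → FL=W FR=S RL=S RR=W
cmd 4: advance +8 → t=19, phase=(7,3,3,7) → FL=W FR=S RL=S RR=W


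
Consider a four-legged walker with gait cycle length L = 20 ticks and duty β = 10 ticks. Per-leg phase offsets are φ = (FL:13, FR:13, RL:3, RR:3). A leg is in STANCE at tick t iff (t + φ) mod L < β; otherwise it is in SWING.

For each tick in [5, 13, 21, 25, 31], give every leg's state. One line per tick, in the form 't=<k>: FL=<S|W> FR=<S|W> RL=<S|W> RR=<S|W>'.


t=5: phase=(18,18,8,8) vs β=10 → FL=W FR=W RL=S RR=S
t=13: phase=(6,6,16,16) vs β=10 → FL=S FR=S RL=W RR=W
t=21: phase=(14,14,4,4) vs β=10 → FL=W FR=W RL=S RR=S
t=25: phase=(18,18,8,8) vs β=10 → FL=W FR=W RL=S RR=S
t=31: phase=(4,4,14,14) vs β=10 → FL=S FR=S RL=W RR=W

t=5: FL=W FR=W RL=S RR=S
t=13: FL=S FR=S RL=W RR=W
t=21: FL=W FR=W RL=S RR=S
t=25: FL=W FR=W RL=S RR=S
t=31: FL=S FR=S RL=W RR=W


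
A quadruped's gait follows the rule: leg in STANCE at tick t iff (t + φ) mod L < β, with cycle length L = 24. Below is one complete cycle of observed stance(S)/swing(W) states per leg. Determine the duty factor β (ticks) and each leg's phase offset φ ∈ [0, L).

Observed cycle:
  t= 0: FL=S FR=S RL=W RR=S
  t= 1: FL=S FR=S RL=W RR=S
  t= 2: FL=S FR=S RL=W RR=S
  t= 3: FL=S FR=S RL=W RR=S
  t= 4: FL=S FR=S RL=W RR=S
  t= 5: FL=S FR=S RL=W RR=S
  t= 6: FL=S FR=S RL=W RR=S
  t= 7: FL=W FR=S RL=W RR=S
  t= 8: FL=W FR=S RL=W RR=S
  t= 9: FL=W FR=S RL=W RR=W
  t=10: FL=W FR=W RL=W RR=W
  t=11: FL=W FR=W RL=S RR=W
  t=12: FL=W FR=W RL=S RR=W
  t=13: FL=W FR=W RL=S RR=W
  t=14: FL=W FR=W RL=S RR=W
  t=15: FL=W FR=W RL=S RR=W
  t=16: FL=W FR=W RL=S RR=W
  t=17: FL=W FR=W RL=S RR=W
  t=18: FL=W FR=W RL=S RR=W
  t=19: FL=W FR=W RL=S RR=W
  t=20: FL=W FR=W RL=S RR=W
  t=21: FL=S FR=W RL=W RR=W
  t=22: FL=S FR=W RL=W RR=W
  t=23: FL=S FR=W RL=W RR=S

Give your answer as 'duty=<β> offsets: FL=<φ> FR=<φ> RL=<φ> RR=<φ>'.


duty β = stance ticks per leg = 10
FL: stance ticks = 10; W→S at t=21 → φ=3
FR: stance ticks = 10; W→S at t=0 → φ=0
RL: stance ticks = 10; W→S at t=11 → φ=13
RR: stance ticks = 10; W→S at t=23 → φ=1

duty=10 offsets: FL=3 FR=0 RL=13 RR=1


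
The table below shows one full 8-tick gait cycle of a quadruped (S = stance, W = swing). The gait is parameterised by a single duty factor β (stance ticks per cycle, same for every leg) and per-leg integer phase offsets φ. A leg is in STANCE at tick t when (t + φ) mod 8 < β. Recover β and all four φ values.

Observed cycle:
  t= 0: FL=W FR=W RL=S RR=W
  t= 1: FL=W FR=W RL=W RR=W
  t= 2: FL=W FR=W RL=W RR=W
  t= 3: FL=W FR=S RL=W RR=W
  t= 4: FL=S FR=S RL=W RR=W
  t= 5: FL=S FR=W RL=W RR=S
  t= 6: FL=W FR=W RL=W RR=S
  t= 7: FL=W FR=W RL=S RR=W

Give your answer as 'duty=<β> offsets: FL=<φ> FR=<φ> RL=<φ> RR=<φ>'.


duty=2 offsets: FL=4 FR=5 RL=1 RR=3

duty β = stance ticks per leg = 2
FL: stance ticks = 2; W→S at t=4 → φ=4
FR: stance ticks = 2; W→S at t=3 → φ=5
RL: stance ticks = 2; W→S at t=7 → φ=1
RR: stance ticks = 2; W→S at t=5 → φ=3


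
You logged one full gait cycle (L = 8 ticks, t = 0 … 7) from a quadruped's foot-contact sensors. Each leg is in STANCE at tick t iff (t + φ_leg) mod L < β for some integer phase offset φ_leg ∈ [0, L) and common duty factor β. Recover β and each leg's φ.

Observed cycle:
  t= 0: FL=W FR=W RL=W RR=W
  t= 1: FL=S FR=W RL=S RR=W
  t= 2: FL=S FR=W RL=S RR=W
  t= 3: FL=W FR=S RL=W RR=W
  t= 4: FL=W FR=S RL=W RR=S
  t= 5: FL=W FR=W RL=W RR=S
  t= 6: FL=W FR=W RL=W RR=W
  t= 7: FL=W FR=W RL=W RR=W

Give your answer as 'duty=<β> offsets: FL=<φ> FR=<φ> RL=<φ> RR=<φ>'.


duty β = stance ticks per leg = 2
FL: stance ticks = 2; W→S at t=1 → φ=7
FR: stance ticks = 2; W→S at t=3 → φ=5
RL: stance ticks = 2; W→S at t=1 → φ=7
RR: stance ticks = 2; W→S at t=4 → φ=4

duty=2 offsets: FL=7 FR=5 RL=7 RR=4


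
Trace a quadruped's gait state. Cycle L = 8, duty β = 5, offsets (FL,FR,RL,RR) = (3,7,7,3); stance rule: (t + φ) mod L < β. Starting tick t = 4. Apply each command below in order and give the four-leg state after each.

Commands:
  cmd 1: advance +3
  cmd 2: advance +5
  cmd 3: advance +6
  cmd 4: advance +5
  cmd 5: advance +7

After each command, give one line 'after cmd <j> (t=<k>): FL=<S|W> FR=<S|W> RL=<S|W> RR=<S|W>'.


start t=4: FL=W FR=S RL=S RR=W
cmd 1: advance +3 → t=7, phase=(2,6,6,2) → FL=S FR=W RL=W RR=S
cmd 2: advance +5 → t=12, phase=(7,3,3,7) → FL=W FR=S RL=S RR=W
cmd 3: advance +6 → t=18, phase=(5,1,1,5) → FL=W FR=S RL=S RR=W
cmd 4: advance +5 → t=23, phase=(2,6,6,2) → FL=S FR=W RL=W RR=S
cmd 5: advance +7 → t=30, phase=(1,5,5,1) → FL=S FR=W RL=W RR=S

after cmd 1 (t=7): FL=S FR=W RL=W RR=S
after cmd 2 (t=12): FL=W FR=S RL=S RR=W
after cmd 3 (t=18): FL=W FR=S RL=S RR=W
after cmd 4 (t=23): FL=S FR=W RL=W RR=S
after cmd 5 (t=30): FL=S FR=W RL=W RR=S


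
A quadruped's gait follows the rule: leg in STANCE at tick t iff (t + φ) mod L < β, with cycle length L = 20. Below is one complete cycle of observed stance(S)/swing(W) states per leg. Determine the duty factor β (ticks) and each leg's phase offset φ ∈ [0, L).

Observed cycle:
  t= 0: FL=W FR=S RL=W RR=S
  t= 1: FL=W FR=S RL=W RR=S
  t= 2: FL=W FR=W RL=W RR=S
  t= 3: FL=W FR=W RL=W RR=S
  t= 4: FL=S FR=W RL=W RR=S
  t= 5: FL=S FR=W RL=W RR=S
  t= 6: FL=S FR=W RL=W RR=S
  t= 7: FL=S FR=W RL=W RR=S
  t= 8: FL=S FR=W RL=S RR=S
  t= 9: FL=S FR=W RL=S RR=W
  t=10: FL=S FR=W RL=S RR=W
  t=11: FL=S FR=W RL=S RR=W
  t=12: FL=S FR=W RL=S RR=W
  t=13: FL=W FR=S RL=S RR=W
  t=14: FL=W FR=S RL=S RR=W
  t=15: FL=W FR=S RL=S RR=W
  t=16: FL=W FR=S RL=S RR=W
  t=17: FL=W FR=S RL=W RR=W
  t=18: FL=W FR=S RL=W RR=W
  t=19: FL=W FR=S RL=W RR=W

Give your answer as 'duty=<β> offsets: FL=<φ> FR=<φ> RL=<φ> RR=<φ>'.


duty β = stance ticks per leg = 9
FL: stance ticks = 9; W→S at t=4 → φ=16
FR: stance ticks = 9; W→S at t=13 → φ=7
RL: stance ticks = 9; W→S at t=8 → φ=12
RR: stance ticks = 9; W→S at t=0 → φ=0

duty=9 offsets: FL=16 FR=7 RL=12 RR=0


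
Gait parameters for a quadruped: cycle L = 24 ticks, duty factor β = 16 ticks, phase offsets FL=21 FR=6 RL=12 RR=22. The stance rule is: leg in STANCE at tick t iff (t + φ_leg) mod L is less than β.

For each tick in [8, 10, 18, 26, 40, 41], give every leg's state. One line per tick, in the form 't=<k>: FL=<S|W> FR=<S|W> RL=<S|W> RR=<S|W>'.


t=8: phase=(5,14,20,6) vs β=16 → FL=S FR=S RL=W RR=S
t=10: phase=(7,16,22,8) vs β=16 → FL=S FR=W RL=W RR=S
t=18: phase=(15,0,6,16) vs β=16 → FL=S FR=S RL=S RR=W
t=26: phase=(23,8,14,0) vs β=16 → FL=W FR=S RL=S RR=S
t=40: phase=(13,22,4,14) vs β=16 → FL=S FR=W RL=S RR=S
t=41: phase=(14,23,5,15) vs β=16 → FL=S FR=W RL=S RR=S

t=8: FL=S FR=S RL=W RR=S
t=10: FL=S FR=W RL=W RR=S
t=18: FL=S FR=S RL=S RR=W
t=26: FL=W FR=S RL=S RR=S
t=40: FL=S FR=W RL=S RR=S
t=41: FL=S FR=W RL=S RR=S


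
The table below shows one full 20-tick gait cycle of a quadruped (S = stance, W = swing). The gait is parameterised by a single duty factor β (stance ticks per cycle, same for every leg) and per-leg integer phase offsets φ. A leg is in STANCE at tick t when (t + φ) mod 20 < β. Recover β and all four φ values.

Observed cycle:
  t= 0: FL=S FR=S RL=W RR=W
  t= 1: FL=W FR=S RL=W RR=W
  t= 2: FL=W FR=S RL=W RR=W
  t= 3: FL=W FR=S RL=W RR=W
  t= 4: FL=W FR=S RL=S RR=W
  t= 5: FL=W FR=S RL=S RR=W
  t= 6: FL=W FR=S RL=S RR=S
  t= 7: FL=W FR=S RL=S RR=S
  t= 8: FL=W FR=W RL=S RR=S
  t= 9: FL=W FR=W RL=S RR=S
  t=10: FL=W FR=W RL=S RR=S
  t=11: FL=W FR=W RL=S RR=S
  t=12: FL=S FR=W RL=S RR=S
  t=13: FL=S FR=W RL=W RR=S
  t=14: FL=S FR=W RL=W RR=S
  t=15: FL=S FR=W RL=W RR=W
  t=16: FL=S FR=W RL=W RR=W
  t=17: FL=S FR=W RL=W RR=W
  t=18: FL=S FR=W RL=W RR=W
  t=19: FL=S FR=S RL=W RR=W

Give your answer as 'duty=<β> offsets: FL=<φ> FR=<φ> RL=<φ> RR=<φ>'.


duty β = stance ticks per leg = 9
FL: stance ticks = 9; W→S at t=12 → φ=8
FR: stance ticks = 9; W→S at t=19 → φ=1
RL: stance ticks = 9; W→S at t=4 → φ=16
RR: stance ticks = 9; W→S at t=6 → φ=14

duty=9 offsets: FL=8 FR=1 RL=16 RR=14


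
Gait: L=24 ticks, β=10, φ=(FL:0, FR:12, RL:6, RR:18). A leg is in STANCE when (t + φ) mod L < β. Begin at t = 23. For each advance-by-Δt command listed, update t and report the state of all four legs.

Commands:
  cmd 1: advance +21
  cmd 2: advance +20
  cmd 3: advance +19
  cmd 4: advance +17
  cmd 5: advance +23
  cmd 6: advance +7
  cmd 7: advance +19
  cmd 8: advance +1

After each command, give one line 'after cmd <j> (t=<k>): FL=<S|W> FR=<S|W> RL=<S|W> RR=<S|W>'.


after cmd 1 (t=44): FL=W FR=S RL=S RR=W
after cmd 2 (t=64): FL=W FR=S RL=W RR=W
after cmd 3 (t=83): FL=W FR=W RL=W RR=S
after cmd 4 (t=100): FL=S FR=W RL=W RR=W
after cmd 5 (t=123): FL=S FR=W RL=S RR=W
after cmd 6 (t=130): FL=W FR=W RL=W RR=S
after cmd 7 (t=149): FL=S FR=W RL=W RR=W
after cmd 8 (t=150): FL=S FR=W RL=W RR=S

start t=23: FL=W FR=W RL=S RR=W
cmd 1: advance +21 → t=44, phase=(20,8,2,14) → FL=W FR=S RL=S RR=W
cmd 2: advance +20 → t=64, phase=(16,4,22,10) → FL=W FR=S RL=W RR=W
cmd 3: advance +19 → t=83, phase=(11,23,17,5) → FL=W FR=W RL=W RR=S
cmd 4: advance +17 → t=100, phase=(4,16,10,22) → FL=S FR=W RL=W RR=W
cmd 5: advance +23 → t=123, phase=(3,15,9,21) → FL=S FR=W RL=S RR=W
cmd 6: advance +7 → t=130, phase=(10,22,16,4) → FL=W FR=W RL=W RR=S
cmd 7: advance +19 → t=149, phase=(5,17,11,23) → FL=S FR=W RL=W RR=W
cmd 8: advance +1 → t=150, phase=(6,18,12,0) → FL=S FR=W RL=W RR=S


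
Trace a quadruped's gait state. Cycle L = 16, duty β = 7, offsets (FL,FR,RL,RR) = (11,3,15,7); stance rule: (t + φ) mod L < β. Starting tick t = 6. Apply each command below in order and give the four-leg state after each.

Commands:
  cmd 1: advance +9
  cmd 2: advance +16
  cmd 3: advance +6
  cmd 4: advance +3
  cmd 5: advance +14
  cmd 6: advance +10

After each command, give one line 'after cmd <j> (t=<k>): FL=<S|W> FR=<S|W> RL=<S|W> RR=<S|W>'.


after cmd 1 (t=15): FL=W FR=S RL=W RR=S
after cmd 2 (t=31): FL=W FR=S RL=W RR=S
after cmd 3 (t=37): FL=S FR=W RL=S RR=W
after cmd 4 (t=40): FL=S FR=W RL=W RR=W
after cmd 5 (t=54): FL=S FR=W RL=S RR=W
after cmd 6 (t=64): FL=W FR=S RL=W RR=W

start t=6: FL=S FR=W RL=S RR=W
cmd 1: advance +9 → t=15, phase=(10,2,14,6) → FL=W FR=S RL=W RR=S
cmd 2: advance +16 → t=31, phase=(10,2,14,6) → FL=W FR=S RL=W RR=S
cmd 3: advance +6 → t=37, phase=(0,8,4,12) → FL=S FR=W RL=S RR=W
cmd 4: advance +3 → t=40, phase=(3,11,7,15) → FL=S FR=W RL=W RR=W
cmd 5: advance +14 → t=54, phase=(1,9,5,13) → FL=S FR=W RL=S RR=W
cmd 6: advance +10 → t=64, phase=(11,3,15,7) → FL=W FR=S RL=W RR=W


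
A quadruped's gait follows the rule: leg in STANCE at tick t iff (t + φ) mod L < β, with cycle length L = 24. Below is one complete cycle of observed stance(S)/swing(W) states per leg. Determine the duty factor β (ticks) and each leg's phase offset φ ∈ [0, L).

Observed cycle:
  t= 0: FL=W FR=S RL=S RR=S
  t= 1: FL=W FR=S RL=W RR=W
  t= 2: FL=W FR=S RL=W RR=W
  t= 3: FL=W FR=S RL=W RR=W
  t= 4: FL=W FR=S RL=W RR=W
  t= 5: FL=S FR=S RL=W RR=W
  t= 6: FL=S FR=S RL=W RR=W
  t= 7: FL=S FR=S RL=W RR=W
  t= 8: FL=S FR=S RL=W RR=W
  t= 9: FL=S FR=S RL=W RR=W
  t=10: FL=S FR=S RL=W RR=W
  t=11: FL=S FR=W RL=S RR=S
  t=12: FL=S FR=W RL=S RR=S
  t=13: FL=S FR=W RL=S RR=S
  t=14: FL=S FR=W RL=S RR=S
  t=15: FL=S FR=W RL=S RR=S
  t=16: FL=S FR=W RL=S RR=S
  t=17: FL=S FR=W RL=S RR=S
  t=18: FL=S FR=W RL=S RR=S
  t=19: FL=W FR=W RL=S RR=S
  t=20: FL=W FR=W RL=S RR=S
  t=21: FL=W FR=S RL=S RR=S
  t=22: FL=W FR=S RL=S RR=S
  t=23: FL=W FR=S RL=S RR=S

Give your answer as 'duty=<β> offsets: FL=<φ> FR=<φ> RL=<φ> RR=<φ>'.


duty=14 offsets: FL=19 FR=3 RL=13 RR=13

duty β = stance ticks per leg = 14
FL: stance ticks = 14; W→S at t=5 → φ=19
FR: stance ticks = 14; W→S at t=21 → φ=3
RL: stance ticks = 14; W→S at t=11 → φ=13
RR: stance ticks = 14; W→S at t=11 → φ=13


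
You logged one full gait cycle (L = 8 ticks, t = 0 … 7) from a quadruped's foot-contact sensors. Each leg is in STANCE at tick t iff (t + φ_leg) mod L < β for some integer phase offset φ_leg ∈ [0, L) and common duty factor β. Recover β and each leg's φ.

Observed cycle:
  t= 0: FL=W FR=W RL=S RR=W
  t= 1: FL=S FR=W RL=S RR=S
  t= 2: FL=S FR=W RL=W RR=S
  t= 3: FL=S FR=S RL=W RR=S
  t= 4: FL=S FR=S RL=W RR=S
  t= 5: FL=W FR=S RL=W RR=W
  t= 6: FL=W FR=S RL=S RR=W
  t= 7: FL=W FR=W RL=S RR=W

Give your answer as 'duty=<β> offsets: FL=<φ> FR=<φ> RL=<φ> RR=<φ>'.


duty β = stance ticks per leg = 4
FL: stance ticks = 4; W→S at t=1 → φ=7
FR: stance ticks = 4; W→S at t=3 → φ=5
RL: stance ticks = 4; W→S at t=6 → φ=2
RR: stance ticks = 4; W→S at t=1 → φ=7

duty=4 offsets: FL=7 FR=5 RL=2 RR=7


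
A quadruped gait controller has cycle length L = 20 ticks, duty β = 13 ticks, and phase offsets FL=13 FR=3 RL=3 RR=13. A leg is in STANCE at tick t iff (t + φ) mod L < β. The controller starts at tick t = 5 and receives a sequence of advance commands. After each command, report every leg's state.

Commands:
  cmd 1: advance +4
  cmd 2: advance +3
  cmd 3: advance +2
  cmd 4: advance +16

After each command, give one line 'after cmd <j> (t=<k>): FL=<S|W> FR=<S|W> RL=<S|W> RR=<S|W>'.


after cmd 1 (t=9): FL=S FR=S RL=S RR=S
after cmd 2 (t=12): FL=S FR=W RL=W RR=S
after cmd 3 (t=14): FL=S FR=W RL=W RR=S
after cmd 4 (t=30): FL=S FR=W RL=W RR=S

start t=5: FL=W FR=S RL=S RR=W
cmd 1: advance +4 → t=9, phase=(2,12,12,2) → FL=S FR=S RL=S RR=S
cmd 2: advance +3 → t=12, phase=(5,15,15,5) → FL=S FR=W RL=W RR=S
cmd 3: advance +2 → t=14, phase=(7,17,17,7) → FL=S FR=W RL=W RR=S
cmd 4: advance +16 → t=30, phase=(3,13,13,3) → FL=S FR=W RL=W RR=S


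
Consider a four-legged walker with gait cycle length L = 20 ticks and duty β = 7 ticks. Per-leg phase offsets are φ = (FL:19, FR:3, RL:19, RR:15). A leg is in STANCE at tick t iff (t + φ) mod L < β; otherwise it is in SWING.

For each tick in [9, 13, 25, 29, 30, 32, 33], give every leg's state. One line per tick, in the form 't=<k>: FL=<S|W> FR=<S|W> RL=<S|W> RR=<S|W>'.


t=9: FL=W FR=W RL=W RR=S
t=13: FL=W FR=W RL=W RR=W
t=25: FL=S FR=W RL=S RR=S
t=29: FL=W FR=W RL=W RR=S
t=30: FL=W FR=W RL=W RR=S
t=32: FL=W FR=W RL=W RR=W
t=33: FL=W FR=W RL=W RR=W

t=9: phase=(8,12,8,4) vs β=7 → FL=W FR=W RL=W RR=S
t=13: phase=(12,16,12,8) vs β=7 → FL=W FR=W RL=W RR=W
t=25: phase=(4,8,4,0) vs β=7 → FL=S FR=W RL=S RR=S
t=29: phase=(8,12,8,4) vs β=7 → FL=W FR=W RL=W RR=S
t=30: phase=(9,13,9,5) vs β=7 → FL=W FR=W RL=W RR=S
t=32: phase=(11,15,11,7) vs β=7 → FL=W FR=W RL=W RR=W
t=33: phase=(12,16,12,8) vs β=7 → FL=W FR=W RL=W RR=W


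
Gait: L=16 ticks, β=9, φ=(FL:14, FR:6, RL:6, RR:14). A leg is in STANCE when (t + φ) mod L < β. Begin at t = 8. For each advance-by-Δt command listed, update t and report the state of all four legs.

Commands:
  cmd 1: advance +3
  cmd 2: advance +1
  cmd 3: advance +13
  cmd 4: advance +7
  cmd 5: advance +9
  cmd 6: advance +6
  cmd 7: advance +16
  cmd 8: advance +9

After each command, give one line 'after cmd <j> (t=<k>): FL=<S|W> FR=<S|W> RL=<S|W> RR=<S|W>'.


after cmd 1 (t=11): FL=W FR=S RL=S RR=W
after cmd 2 (t=12): FL=W FR=S RL=S RR=W
after cmd 3 (t=25): FL=S FR=W RL=W RR=S
after cmd 4 (t=32): FL=W FR=S RL=S RR=W
after cmd 5 (t=41): FL=S FR=W RL=W RR=S
after cmd 6 (t=47): FL=W FR=S RL=S RR=W
after cmd 7 (t=63): FL=W FR=S RL=S RR=W
after cmd 8 (t=72): FL=S FR=W RL=W RR=S

start t=8: FL=S FR=W RL=W RR=S
cmd 1: advance +3 → t=11, phase=(9,1,1,9) → FL=W FR=S RL=S RR=W
cmd 2: advance +1 → t=12, phase=(10,2,2,10) → FL=W FR=S RL=S RR=W
cmd 3: advance +13 → t=25, phase=(7,15,15,7) → FL=S FR=W RL=W RR=S
cmd 4: advance +7 → t=32, phase=(14,6,6,14) → FL=W FR=S RL=S RR=W
cmd 5: advance +9 → t=41, phase=(7,15,15,7) → FL=S FR=W RL=W RR=S
cmd 6: advance +6 → t=47, phase=(13,5,5,13) → FL=W FR=S RL=S RR=W
cmd 7: advance +16 → t=63, phase=(13,5,5,13) → FL=W FR=S RL=S RR=W
cmd 8: advance +9 → t=72, phase=(6,14,14,6) → FL=S FR=W RL=W RR=S


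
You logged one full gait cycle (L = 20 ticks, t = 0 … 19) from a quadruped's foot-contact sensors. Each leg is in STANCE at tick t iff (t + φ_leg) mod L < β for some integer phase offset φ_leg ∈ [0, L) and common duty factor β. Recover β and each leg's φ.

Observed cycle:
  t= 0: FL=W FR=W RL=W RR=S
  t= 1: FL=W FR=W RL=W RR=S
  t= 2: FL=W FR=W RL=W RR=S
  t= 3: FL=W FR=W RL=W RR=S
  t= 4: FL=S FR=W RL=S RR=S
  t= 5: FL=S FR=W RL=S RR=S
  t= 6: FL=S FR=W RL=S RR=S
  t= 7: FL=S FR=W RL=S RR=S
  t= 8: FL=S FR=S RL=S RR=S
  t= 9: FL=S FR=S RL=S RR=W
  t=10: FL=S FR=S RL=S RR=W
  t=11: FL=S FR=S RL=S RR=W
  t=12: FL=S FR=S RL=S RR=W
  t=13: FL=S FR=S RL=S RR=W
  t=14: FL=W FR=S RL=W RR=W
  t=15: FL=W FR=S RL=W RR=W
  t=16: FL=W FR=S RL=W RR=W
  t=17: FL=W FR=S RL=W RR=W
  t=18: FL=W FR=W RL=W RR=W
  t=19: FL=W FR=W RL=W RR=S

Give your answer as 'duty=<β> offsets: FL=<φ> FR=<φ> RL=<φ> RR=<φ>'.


duty β = stance ticks per leg = 10
FL: stance ticks = 10; W→S at t=4 → φ=16
FR: stance ticks = 10; W→S at t=8 → φ=12
RL: stance ticks = 10; W→S at t=4 → φ=16
RR: stance ticks = 10; W→S at t=19 → φ=1

duty=10 offsets: FL=16 FR=12 RL=16 RR=1


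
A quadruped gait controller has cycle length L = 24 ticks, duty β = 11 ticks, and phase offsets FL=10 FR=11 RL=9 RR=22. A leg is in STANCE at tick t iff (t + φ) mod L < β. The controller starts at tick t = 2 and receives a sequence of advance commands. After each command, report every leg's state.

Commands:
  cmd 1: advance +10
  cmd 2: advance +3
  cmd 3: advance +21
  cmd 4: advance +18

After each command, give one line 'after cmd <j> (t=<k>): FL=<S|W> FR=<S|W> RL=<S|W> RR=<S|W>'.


after cmd 1 (t=12): FL=W FR=W RL=W RR=S
after cmd 2 (t=15): FL=S FR=S RL=S RR=W
after cmd 3 (t=36): FL=W FR=W RL=W RR=S
after cmd 4 (t=54): FL=W FR=W RL=W RR=S

start t=2: FL=W FR=W RL=W RR=S
cmd 1: advance +10 → t=12, phase=(22,23,21,10) → FL=W FR=W RL=W RR=S
cmd 2: advance +3 → t=15, phase=(1,2,0,13) → FL=S FR=S RL=S RR=W
cmd 3: advance +21 → t=36, phase=(22,23,21,10) → FL=W FR=W RL=W RR=S
cmd 4: advance +18 → t=54, phase=(16,17,15,4) → FL=W FR=W RL=W RR=S


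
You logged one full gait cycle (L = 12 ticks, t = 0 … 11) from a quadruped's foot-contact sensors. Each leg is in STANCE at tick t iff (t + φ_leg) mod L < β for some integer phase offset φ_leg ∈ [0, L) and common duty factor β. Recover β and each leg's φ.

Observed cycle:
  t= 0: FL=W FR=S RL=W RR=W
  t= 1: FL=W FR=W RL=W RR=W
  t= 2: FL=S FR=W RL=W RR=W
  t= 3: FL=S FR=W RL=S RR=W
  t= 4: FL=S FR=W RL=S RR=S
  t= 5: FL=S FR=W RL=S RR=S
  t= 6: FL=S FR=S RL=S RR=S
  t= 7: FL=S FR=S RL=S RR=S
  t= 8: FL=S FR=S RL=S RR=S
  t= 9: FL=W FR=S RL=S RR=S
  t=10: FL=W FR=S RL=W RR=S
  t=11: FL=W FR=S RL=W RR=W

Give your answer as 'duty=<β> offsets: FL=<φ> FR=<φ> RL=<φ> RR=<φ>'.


duty β = stance ticks per leg = 7
FL: stance ticks = 7; W→S at t=2 → φ=10
FR: stance ticks = 7; W→S at t=6 → φ=6
RL: stance ticks = 7; W→S at t=3 → φ=9
RR: stance ticks = 7; W→S at t=4 → φ=8

duty=7 offsets: FL=10 FR=6 RL=9 RR=8


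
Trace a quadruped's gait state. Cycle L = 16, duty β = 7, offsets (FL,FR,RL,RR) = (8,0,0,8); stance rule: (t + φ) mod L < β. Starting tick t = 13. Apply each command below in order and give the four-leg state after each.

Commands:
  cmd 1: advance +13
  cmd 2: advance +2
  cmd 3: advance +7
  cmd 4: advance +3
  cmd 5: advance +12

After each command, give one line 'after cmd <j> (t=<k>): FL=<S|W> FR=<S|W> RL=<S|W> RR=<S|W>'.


start t=13: FL=S FR=W RL=W RR=S
cmd 1: advance +13 → t=26, phase=(2,10,10,2) → FL=S FR=W RL=W RR=S
cmd 2: advance +2 → t=28, phase=(4,12,12,4) → FL=S FR=W RL=W RR=S
cmd 3: advance +7 → t=35, phase=(11,3,3,11) → FL=W FR=S RL=S RR=W
cmd 4: advance +3 → t=38, phase=(14,6,6,14) → FL=W FR=S RL=S RR=W
cmd 5: advance +12 → t=50, phase=(10,2,2,10) → FL=W FR=S RL=S RR=W

after cmd 1 (t=26): FL=S FR=W RL=W RR=S
after cmd 2 (t=28): FL=S FR=W RL=W RR=S
after cmd 3 (t=35): FL=W FR=S RL=S RR=W
after cmd 4 (t=38): FL=W FR=S RL=S RR=W
after cmd 5 (t=50): FL=W FR=S RL=S RR=W


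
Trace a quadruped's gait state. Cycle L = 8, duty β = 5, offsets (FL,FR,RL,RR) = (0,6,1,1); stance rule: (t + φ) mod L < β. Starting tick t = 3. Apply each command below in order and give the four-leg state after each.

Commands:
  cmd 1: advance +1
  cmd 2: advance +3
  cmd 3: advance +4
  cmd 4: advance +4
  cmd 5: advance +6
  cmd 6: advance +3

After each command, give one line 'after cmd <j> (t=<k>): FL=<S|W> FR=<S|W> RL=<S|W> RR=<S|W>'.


after cmd 1 (t=4): FL=S FR=S RL=W RR=W
after cmd 2 (t=7): FL=W FR=W RL=S RR=S
after cmd 3 (t=11): FL=S FR=S RL=S RR=S
after cmd 4 (t=15): FL=W FR=W RL=S RR=S
after cmd 5 (t=21): FL=W FR=S RL=W RR=W
after cmd 6 (t=24): FL=S FR=W RL=S RR=S

start t=3: FL=S FR=S RL=S RR=S
cmd 1: advance +1 → t=4, phase=(4,2,5,5) → FL=S FR=S RL=W RR=W
cmd 2: advance +3 → t=7, phase=(7,5,0,0) → FL=W FR=W RL=S RR=S
cmd 3: advance +4 → t=11, phase=(3,1,4,4) → FL=S FR=S RL=S RR=S
cmd 4: advance +4 → t=15, phase=(7,5,0,0) → FL=W FR=W RL=S RR=S
cmd 5: advance +6 → t=21, phase=(5,3,6,6) → FL=W FR=S RL=W RR=W
cmd 6: advance +3 → t=24, phase=(0,6,1,1) → FL=S FR=W RL=S RR=S


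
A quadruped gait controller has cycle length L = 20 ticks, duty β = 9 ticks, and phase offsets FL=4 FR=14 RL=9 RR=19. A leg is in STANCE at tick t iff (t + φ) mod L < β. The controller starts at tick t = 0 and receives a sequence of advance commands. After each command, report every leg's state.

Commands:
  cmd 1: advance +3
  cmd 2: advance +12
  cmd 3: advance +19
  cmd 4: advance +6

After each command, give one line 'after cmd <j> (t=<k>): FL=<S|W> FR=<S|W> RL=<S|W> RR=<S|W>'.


start t=0: FL=S FR=W RL=W RR=W
cmd 1: advance +3 → t=3, phase=(7,17,12,2) → FL=S FR=W RL=W RR=S
cmd 2: advance +12 → t=15, phase=(19,9,4,14) → FL=W FR=W RL=S RR=W
cmd 3: advance +19 → t=34, phase=(18,8,3,13) → FL=W FR=S RL=S RR=W
cmd 4: advance +6 → t=40, phase=(4,14,9,19) → FL=S FR=W RL=W RR=W

after cmd 1 (t=3): FL=S FR=W RL=W RR=S
after cmd 2 (t=15): FL=W FR=W RL=S RR=W
after cmd 3 (t=34): FL=W FR=S RL=S RR=W
after cmd 4 (t=40): FL=S FR=W RL=W RR=W


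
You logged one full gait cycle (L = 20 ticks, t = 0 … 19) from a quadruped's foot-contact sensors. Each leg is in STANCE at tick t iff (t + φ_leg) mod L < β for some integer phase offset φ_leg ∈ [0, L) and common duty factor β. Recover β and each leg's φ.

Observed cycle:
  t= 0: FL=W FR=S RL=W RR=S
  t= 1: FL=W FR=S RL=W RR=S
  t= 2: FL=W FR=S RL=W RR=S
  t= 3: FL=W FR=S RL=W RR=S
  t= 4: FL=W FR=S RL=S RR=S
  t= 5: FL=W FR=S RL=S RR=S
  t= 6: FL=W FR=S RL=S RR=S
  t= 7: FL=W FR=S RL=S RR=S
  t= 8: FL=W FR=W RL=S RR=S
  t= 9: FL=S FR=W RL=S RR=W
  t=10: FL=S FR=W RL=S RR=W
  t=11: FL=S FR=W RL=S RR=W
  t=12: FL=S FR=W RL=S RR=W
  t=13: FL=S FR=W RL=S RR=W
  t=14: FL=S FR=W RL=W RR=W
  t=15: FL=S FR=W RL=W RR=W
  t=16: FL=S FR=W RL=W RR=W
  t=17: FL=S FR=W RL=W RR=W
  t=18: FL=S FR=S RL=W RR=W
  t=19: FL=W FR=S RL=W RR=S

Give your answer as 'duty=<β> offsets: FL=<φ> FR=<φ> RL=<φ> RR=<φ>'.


duty=10 offsets: FL=11 FR=2 RL=16 RR=1

duty β = stance ticks per leg = 10
FL: stance ticks = 10; W→S at t=9 → φ=11
FR: stance ticks = 10; W→S at t=18 → φ=2
RL: stance ticks = 10; W→S at t=4 → φ=16
RR: stance ticks = 10; W→S at t=19 → φ=1


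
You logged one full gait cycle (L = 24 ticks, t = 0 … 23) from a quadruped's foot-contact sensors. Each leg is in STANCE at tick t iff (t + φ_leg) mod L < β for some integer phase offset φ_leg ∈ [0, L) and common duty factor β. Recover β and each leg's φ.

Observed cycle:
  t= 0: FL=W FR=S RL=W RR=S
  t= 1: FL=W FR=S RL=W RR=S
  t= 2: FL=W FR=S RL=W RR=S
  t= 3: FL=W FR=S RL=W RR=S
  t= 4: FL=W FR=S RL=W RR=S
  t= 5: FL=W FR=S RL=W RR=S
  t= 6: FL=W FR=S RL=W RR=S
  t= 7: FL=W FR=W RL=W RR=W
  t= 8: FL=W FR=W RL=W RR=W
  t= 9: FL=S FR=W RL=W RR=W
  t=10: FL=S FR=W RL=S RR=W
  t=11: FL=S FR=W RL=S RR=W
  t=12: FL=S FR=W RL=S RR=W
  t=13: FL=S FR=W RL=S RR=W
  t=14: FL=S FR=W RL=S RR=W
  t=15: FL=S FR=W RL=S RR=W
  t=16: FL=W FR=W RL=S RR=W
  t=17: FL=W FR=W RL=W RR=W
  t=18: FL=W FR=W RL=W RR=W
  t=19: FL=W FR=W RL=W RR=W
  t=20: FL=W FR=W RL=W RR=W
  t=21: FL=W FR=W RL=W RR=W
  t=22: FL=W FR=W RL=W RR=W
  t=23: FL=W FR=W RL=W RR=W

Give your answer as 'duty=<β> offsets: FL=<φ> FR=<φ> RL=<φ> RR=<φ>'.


duty β = stance ticks per leg = 7
FL: stance ticks = 7; W→S at t=9 → φ=15
FR: stance ticks = 7; W→S at t=0 → φ=0
RL: stance ticks = 7; W→S at t=10 → φ=14
RR: stance ticks = 7; W→S at t=0 → φ=0

duty=7 offsets: FL=15 FR=0 RL=14 RR=0


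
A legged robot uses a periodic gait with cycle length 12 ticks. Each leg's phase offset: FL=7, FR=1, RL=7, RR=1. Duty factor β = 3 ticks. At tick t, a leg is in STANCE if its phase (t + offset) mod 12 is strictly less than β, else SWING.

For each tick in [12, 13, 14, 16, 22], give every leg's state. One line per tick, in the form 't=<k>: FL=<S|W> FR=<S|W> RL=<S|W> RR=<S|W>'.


t=12: phase=(7,1,7,1) vs β=3 → FL=W FR=S RL=W RR=S
t=13: phase=(8,2,8,2) vs β=3 → FL=W FR=S RL=W RR=S
t=14: phase=(9,3,9,3) vs β=3 → FL=W FR=W RL=W RR=W
t=16: phase=(11,5,11,5) vs β=3 → FL=W FR=W RL=W RR=W
t=22: phase=(5,11,5,11) vs β=3 → FL=W FR=W RL=W RR=W

t=12: FL=W FR=S RL=W RR=S
t=13: FL=W FR=S RL=W RR=S
t=14: FL=W FR=W RL=W RR=W
t=16: FL=W FR=W RL=W RR=W
t=22: FL=W FR=W RL=W RR=W
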